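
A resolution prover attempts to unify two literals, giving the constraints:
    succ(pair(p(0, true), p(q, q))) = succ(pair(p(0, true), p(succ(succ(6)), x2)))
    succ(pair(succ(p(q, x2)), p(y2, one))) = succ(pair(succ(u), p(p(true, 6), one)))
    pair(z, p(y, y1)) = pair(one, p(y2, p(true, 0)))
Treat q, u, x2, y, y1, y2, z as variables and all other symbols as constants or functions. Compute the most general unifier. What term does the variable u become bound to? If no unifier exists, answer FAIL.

Decompose succ/1: pair(p(0, true), p(q, q)) = pair(p(0, true), p(succ(succ(6)), x2)).
Decompose pair/2: p(0, true) = p(0, true),  p(q, q) = p(succ(succ(6)), x2).
Delete trivial equation p(0, true) = p(0, true).
Decompose p/2: q = succ(succ(6)),  q = x2.
Bind q := succ(succ(6)); substituting into the 2 remaining equations that mention q gives: succ(succ(6)) = x2,  succ(pair(succ(p(succ(succ(6)), x2)), p(y2, one))) = succ(pair(succ(u), p(p(true, 6), one))).
Bind x2 := succ(succ(6)); substituting into the one remaining equation that mentions x2 gives: succ(pair(succ(p(succ(succ(6)), succ(succ(6)))), p(y2, one))) = succ(pair(succ(u), p(p(true, 6), one))).
Decompose succ/1: pair(succ(p(succ(succ(6)), succ(succ(6)))), p(y2, one)) = pair(succ(u), p(p(true, 6), one)).
Decompose pair/2: succ(p(succ(succ(6)), succ(succ(6)))) = succ(u),  p(y2, one) = p(p(true, 6), one).
Decompose succ/1: p(succ(succ(6)), succ(succ(6))) = u.
Bind u := p(succ(succ(6)), succ(succ(6))); no other remaining equation mentions u.
Decompose p/2: y2 = p(true, 6),  one = one.
Bind y2 := p(true, 6); substituting into the one remaining equation that mentions y2 gives: pair(z, p(y, y1)) = pair(one, p(p(true, 6), p(true, 0))).
Delete trivial equation one = one.
Decompose pair/2: z = one,  p(y, y1) = p(p(true, 6), p(true, 0)).
Bind z := one; no other remaining equation mentions z.
Decompose p/2: y = p(true, 6),  y1 = p(true, 0).
Bind y := p(true, 6); no other remaining equation mentions y.
Bind y1 := p(true, 0).
MGU = { q -> succ(succ(6)), x2 -> succ(succ(6)), u -> p(succ(succ(6)), succ(succ(6))), y2 -> p(true, 6), z -> one, y -> p(true, 6), y1 -> p(true, 0) }, so u -> p(succ(succ(6)), succ(succ(6))).

p(succ(succ(6)), succ(succ(6)))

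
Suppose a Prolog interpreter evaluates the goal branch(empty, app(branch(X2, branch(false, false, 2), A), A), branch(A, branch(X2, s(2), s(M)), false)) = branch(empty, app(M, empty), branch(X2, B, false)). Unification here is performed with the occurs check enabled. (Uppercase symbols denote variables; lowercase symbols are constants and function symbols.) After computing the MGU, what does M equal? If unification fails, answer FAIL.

Decompose branch/3: empty = empty,  app(branch(X2, branch(false, false, 2), A), A) = app(M, empty),  branch(A, branch(X2, s(2), s(M)), false) = branch(X2, B, false).
Delete trivial equation empty = empty.
Decompose app/2: branch(X2, branch(false, false, 2), A) = M,  A = empty.
Bind M := branch(X2, branch(false, false, 2), A); substituting into the one remaining equation that mentions M gives: branch(A, branch(X2, s(2), s(branch(X2, branch(false, false, 2), A))), false) = branch(X2, B, false).
Bind A := empty; substituting into the remaining equation gives: branch(empty, branch(X2, s(2), s(branch(X2, branch(false, false, 2), empty))), false) = branch(X2, B, false). Substituting into the earlier binding gives M := branch(X2, branch(false, false, 2), empty).
Decompose branch/3: empty = X2,  branch(X2, s(2), s(branch(X2, branch(false, false, 2), empty))) = B,  false = false.
Bind X2 := empty; substituting into the one remaining equation that mentions X2 gives: branch(empty, s(2), s(branch(empty, branch(false, false, 2), empty))) = B. Substituting into the earlier binding gives M := branch(empty, branch(false, false, 2), empty).
Bind B := branch(empty, s(2), s(branch(empty, branch(false, false, 2), empty))); no other remaining equation mentions B.
Delete trivial equation false = false.
MGU = { M = branch(empty, branch(false, false, 2), empty), A = empty, X2 = empty, B = branch(empty, s(2), s(branch(empty, branch(false, false, 2), empty))) }, so M = branch(empty, branch(false, false, 2), empty).

branch(empty, branch(false, false, 2), empty)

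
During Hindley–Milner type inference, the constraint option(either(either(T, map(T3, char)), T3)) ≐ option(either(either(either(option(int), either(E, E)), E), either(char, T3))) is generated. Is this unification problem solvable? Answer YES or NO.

NO

Decompose option/1: either(either(T, map(T3, char)), T3) ≐ either(either(either(option(int), either(E, E)), E), either(char, T3)).
Decompose either/2: either(T, map(T3, char)) ≐ either(either(option(int), either(E, E)), E),  T3 ≐ either(char, T3).
Decompose either/2: T ≐ either(option(int), either(E, E)),  map(T3, char) ≐ E.
Bind T := either(option(int), either(E, E)); no other remaining equation mentions T.
Bind E := map(T3, char); no other remaining equation mentions E. Substituting into the earlier binding gives T := either(option(int), either(map(T3, char), map(T3, char))).
Occurs check fails: T3 occurs in either(char, T3); the equation T3 ≐ either(char, T3) has no finite solution.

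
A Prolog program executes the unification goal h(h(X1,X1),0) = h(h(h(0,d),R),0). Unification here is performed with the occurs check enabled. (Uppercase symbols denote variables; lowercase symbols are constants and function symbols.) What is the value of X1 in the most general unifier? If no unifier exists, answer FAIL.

h(0,d)

Decompose h/2: h(X1,X1) = h(h(0,d),R),  0 = 0.
Decompose h/2: X1 = h(0,d),  X1 = R.
Bind X1 := h(0,d); substituting into the one remaining equation that mentions X1 gives: h(0,d) = R.
Bind R := h(0,d); no other remaining equation mentions R.
Delete trivial equation 0 = 0.
MGU = { X1 ↦ h(0,d), R ↦ h(0,d) }, so X1 ↦ h(0,d).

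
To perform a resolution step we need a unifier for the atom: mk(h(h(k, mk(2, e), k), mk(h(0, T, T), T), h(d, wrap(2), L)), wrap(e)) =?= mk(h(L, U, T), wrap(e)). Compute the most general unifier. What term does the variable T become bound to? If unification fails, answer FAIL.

h(d, wrap(2), h(k, mk(2, e), k))

Decompose mk/2: h(h(k, mk(2, e), k), mk(h(0, T, T), T), h(d, wrap(2), L)) =?= h(L, U, T),  wrap(e) =?= wrap(e).
Decompose h/3: h(k, mk(2, e), k) =?= L,  mk(h(0, T, T), T) =?= U,  h(d, wrap(2), L) =?= T.
Bind L := h(k, mk(2, e), k); substituting into the one remaining equation that mentions L gives: h(d, wrap(2), h(k, mk(2, e), k)) =?= T.
Bind U := mk(h(0, T, T), T); no other remaining equation mentions U.
Bind T := h(d, wrap(2), h(k, mk(2, e), k)); no other remaining equation mentions T. Substituting into the earlier binding gives U := mk(h(0, h(d, wrap(2), h(k, mk(2, e), k)), h(d, wrap(2), h(k, mk(2, e), k))), h(d, wrap(2), h(k, mk(2, e), k))).
Delete trivial equation wrap(e) =?= wrap(e).
MGU = { L := h(k, mk(2, e), k), U := mk(h(0, h(d, wrap(2), h(k, mk(2, e), k)), h(d, wrap(2), h(k, mk(2, e), k))), h(d, wrap(2), h(k, mk(2, e), k))), T := h(d, wrap(2), h(k, mk(2, e), k)) }, so T := h(d, wrap(2), h(k, mk(2, e), k)).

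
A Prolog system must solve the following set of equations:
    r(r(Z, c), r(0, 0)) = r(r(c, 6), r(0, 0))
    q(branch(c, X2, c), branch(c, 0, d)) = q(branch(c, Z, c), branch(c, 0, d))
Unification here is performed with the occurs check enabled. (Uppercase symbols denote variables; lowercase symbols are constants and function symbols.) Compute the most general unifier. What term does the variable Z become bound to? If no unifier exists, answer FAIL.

FAIL

Decompose r/2: r(Z, c) = r(c, 6),  r(0, 0) = r(0, 0).
Decompose r/2: Z = c,  c = 6.
Bind Z := c; substituting into the one remaining equation that mentions Z gives: q(branch(c, X2, c), branch(c, 0, d)) = q(branch(c, c, c), branch(c, 0, d)).
Clash: constants c and 6 differ; no unifier exists.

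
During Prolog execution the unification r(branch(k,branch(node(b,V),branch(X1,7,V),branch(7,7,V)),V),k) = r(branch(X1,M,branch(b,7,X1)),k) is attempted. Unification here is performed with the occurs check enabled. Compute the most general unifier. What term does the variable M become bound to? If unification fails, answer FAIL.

branch(node(b,branch(b,7,k)),branch(k,7,branch(b,7,k)),branch(7,7,branch(b,7,k)))

Decompose r/2: branch(k,branch(node(b,V),branch(X1,7,V),branch(7,7,V)),V) = branch(X1,M,branch(b,7,X1)),  k = k.
Decompose branch/3: k = X1,  branch(node(b,V),branch(X1,7,V),branch(7,7,V)) = M,  V = branch(b,7,X1).
Bind X1 := k; substituting into the 2 remaining equations that mention X1 gives: branch(node(b,V),branch(k,7,V),branch(7,7,V)) = M,  V = branch(b,7,k).
Bind M := branch(node(b,V),branch(k,7,V),branch(7,7,V)); no other remaining equation mentions M.
Bind V := branch(b,7,k); no other remaining equation mentions V. Substituting into the earlier binding gives M := branch(node(b,branch(b,7,k)),branch(k,7,branch(b,7,k)),branch(7,7,branch(b,7,k))).
Delete trivial equation k = k.
MGU = { X1 ↦ k, M ↦ branch(node(b,branch(b,7,k)),branch(k,7,branch(b,7,k)),branch(7,7,branch(b,7,k))), V ↦ branch(b,7,k) }, so M ↦ branch(node(b,branch(b,7,k)),branch(k,7,branch(b,7,k)),branch(7,7,branch(b,7,k))).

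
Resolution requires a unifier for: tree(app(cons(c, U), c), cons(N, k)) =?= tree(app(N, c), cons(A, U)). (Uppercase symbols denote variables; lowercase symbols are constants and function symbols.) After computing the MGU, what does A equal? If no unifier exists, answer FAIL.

Decompose tree/2: app(cons(c, U), c) =?= app(N, c),  cons(N, k) =?= cons(A, U).
Decompose app/2: cons(c, U) =?= N,  c =?= c.
Bind N := cons(c, U); substituting into the one remaining equation that mentions N gives: cons(cons(c, U), k) =?= cons(A, U).
Delete trivial equation c =?= c.
Decompose cons/2: cons(c, U) =?= A,  k =?= U.
Bind A := cons(c, U); no other remaining equation mentions A.
Bind U := k. Substituting into the earlier bindings gives N := cons(c, k), A := cons(c, k).
MGU = { N ↦ cons(c, k), A ↦ cons(c, k), U ↦ k }, so A ↦ cons(c, k).

cons(c, k)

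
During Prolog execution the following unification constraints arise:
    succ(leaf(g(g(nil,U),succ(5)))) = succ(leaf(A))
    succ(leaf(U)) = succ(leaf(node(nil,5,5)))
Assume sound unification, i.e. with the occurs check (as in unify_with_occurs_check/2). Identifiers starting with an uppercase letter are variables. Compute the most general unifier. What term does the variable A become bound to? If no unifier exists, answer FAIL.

Decompose succ/1: leaf(g(g(nil,U),succ(5))) = leaf(A).
Decompose leaf/1: g(g(nil,U),succ(5)) = A.
Bind A := g(g(nil,U),succ(5)); no other remaining equation mentions A.
Decompose succ/1: leaf(U) = leaf(node(nil,5,5)).
Decompose leaf/1: U = node(nil,5,5).
Bind U := node(nil,5,5). Substituting into the earlier binding gives A := g(g(nil,node(nil,5,5)),succ(5)).
MGU = { A ↦ g(g(nil,node(nil,5,5)),succ(5)), U ↦ node(nil,5,5) }, so A ↦ g(g(nil,node(nil,5,5)),succ(5)).

g(g(nil,node(nil,5,5)),succ(5))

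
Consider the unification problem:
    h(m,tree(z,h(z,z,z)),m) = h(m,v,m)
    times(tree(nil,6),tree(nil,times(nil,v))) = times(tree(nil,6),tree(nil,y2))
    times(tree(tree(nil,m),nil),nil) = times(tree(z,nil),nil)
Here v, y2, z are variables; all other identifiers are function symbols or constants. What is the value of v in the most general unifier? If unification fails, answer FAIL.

tree(tree(nil,m),h(tree(nil,m),tree(nil,m),tree(nil,m)))

Decompose h/3: m = m,  tree(z,h(z,z,z)) = v,  m = m.
Delete trivial equation m = m.
Bind v := tree(z,h(z,z,z)); substituting into the one remaining equation that mentions v gives: times(tree(nil,6),tree(nil,times(nil,tree(z,h(z,z,z))))) = times(tree(nil,6),tree(nil,y2)).
Delete trivial equation m = m.
Decompose times/2: tree(nil,6) = tree(nil,6),  tree(nil,times(nil,tree(z,h(z,z,z)))) = tree(nil,y2).
Delete trivial equation tree(nil,6) = tree(nil,6).
Decompose tree/2: nil = nil,  times(nil,tree(z,h(z,z,z))) = y2.
Delete trivial equation nil = nil.
Bind y2 := times(nil,tree(z,h(z,z,z))); no other remaining equation mentions y2.
Decompose times/2: tree(tree(nil,m),nil) = tree(z,nil),  nil = nil.
Decompose tree/2: tree(nil,m) = z,  nil = nil.
Bind z := tree(nil,m); no other remaining equation mentions z. Substituting into the earlier bindings gives v := tree(tree(nil,m),h(tree(nil,m),tree(nil,m),tree(nil,m))), y2 := times(nil,tree(tree(nil,m),h(tree(nil,m),tree(nil,m),tree(nil,m)))).
Delete trivial equation nil = nil.
Delete trivial equation nil = nil.
MGU = { v ↦ tree(tree(nil,m),h(tree(nil,m),tree(nil,m),tree(nil,m))), y2 ↦ times(nil,tree(tree(nil,m),h(tree(nil,m),tree(nil,m),tree(nil,m)))), z ↦ tree(nil,m) }, so v ↦ tree(tree(nil,m),h(tree(nil,m),tree(nil,m),tree(nil,m))).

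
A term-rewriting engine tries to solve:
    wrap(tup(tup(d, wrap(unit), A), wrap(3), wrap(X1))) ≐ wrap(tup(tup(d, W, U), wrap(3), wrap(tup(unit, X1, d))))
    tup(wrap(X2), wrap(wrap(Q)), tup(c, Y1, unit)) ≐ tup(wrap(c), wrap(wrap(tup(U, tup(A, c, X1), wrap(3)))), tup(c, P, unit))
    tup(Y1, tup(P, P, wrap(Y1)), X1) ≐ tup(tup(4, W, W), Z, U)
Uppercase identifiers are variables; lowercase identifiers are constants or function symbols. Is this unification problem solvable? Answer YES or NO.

Decompose wrap/1: tup(tup(d, wrap(unit), A), wrap(3), wrap(X1)) ≐ tup(tup(d, W, U), wrap(3), wrap(tup(unit, X1, d))).
Decompose tup/3: tup(d, wrap(unit), A) ≐ tup(d, W, U),  wrap(3) ≐ wrap(3),  wrap(X1) ≐ wrap(tup(unit, X1, d)).
Decompose tup/3: d ≐ d,  wrap(unit) ≐ W,  A ≐ U.
Delete trivial equation d ≐ d.
Bind W := wrap(unit); substituting into the one remaining equation that mentions W gives: tup(Y1, tup(P, P, wrap(Y1)), X1) ≐ tup(tup(4, wrap(unit), wrap(unit)), Z, U).
Bind A := U; substituting into the one remaining equation that mentions A gives: tup(wrap(X2), wrap(wrap(Q)), tup(c, Y1, unit)) ≐ tup(wrap(c), wrap(wrap(tup(U, tup(U, c, X1), wrap(3)))), tup(c, P, unit)).
Delete trivial equation wrap(3) ≐ wrap(3).
Decompose wrap/1: X1 ≐ tup(unit, X1, d).
Occurs check fails: X1 occurs in tup(unit, X1, d); the equation X1 ≐ tup(unit, X1, d) has no finite solution.

NO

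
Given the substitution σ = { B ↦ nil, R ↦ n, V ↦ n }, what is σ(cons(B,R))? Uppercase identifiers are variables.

Replace each occurrence of B with nil.
Replace each occurrence of R with n.
Result: cons(nil,n).

cons(nil,n)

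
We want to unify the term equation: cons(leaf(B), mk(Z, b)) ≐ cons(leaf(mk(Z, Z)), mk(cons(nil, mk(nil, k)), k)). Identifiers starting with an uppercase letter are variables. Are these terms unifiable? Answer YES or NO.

NO

Decompose cons/2: leaf(B) ≐ leaf(mk(Z, Z)),  mk(Z, b) ≐ mk(cons(nil, mk(nil, k)), k).
Decompose leaf/1: B ≐ mk(Z, Z).
Bind B := mk(Z, Z); no other remaining equation mentions B.
Decompose mk/2: Z ≐ cons(nil, mk(nil, k)),  b ≐ k.
Bind Z := cons(nil, mk(nil, k)); no other remaining equation mentions Z. Substituting into the earlier binding gives B := mk(cons(nil, mk(nil, k)), cons(nil, mk(nil, k))).
Clash: constants b and k differ; no unifier exists.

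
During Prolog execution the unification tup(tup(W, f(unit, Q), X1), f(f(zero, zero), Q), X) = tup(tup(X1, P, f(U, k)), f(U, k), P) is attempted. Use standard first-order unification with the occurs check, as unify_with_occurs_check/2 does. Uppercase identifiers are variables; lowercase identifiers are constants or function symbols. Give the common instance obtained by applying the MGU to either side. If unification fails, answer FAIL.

Decompose tup/3: tup(W, f(unit, Q), X1) = tup(X1, P, f(U, k)),  f(f(zero, zero), Q) = f(U, k),  X = P.
Decompose tup/3: W = X1,  f(unit, Q) = P,  X1 = f(U, k).
Bind W := X1; no other remaining equation mentions W.
Bind P := f(unit, Q); substituting into the one remaining equation that mentions P gives: X = f(unit, Q).
Bind X1 := f(U, k); no other remaining equation mentions X1. Substituting into the earlier binding gives W := f(U, k).
Decompose f/2: f(zero, zero) = U,  Q = k.
Bind U := f(zero, zero); no other remaining equation mentions U. Substituting into the earlier bindings gives W := f(f(zero, zero), k), X1 := f(f(zero, zero), k).
Bind Q := k; substituting into the remaining equation gives: X = f(unit, k). Substituting into the earlier binding gives P := f(unit, k).
Bind X := f(unit, k).
Applying the MGU to either side gives tup(tup(f(f(zero, zero), k), f(unit, k), f(f(zero, zero), k)), f(f(zero, zero), k), f(unit, k)).

tup(tup(f(f(zero, zero), k), f(unit, k), f(f(zero, zero), k)), f(f(zero, zero), k), f(unit, k))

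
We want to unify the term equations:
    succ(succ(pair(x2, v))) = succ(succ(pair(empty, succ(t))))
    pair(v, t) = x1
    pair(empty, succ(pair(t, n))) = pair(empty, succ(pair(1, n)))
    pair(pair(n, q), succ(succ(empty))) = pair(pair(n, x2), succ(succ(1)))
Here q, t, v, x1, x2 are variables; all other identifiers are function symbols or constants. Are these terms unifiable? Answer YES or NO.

Decompose succ/1: succ(pair(x2, v)) = succ(pair(empty, succ(t))).
Decompose succ/1: pair(x2, v) = pair(empty, succ(t)).
Decompose pair/2: x2 = empty,  v = succ(t).
Bind x2 := empty; substituting into the one remaining equation that mentions x2 gives: pair(pair(n, q), succ(succ(empty))) = pair(pair(n, empty), succ(succ(1))).
Bind v := succ(t); substituting into the one remaining equation that mentions v gives: pair(succ(t), t) = x1.
Bind x1 := pair(succ(t), t); no other remaining equation mentions x1.
Decompose pair/2: empty = empty,  succ(pair(t, n)) = succ(pair(1, n)).
Delete trivial equation empty = empty.
Decompose succ/1: pair(t, n) = pair(1, n).
Decompose pair/2: t = 1,  n = n.
Bind t := 1; no other remaining equation mentions t. Substituting into the earlier bindings gives v := succ(1), x1 := pair(succ(1), 1).
Delete trivial equation n = n.
Decompose pair/2: pair(n, q) = pair(n, empty),  succ(succ(empty)) = succ(succ(1)).
Decompose pair/2: n = n,  q = empty.
Delete trivial equation n = n.
Bind q := empty; no other remaining equation mentions q.
Decompose succ/1: succ(empty) = succ(1).
Decompose succ/1: empty = 1.
Clash: constants empty and 1 differ; no unifier exists.

NO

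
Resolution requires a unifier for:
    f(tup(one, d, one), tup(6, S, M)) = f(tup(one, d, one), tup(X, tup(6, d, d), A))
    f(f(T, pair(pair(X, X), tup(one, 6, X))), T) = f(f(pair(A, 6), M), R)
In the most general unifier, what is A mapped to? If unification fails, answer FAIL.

Decompose f/2: tup(one, d, one) = tup(one, d, one),  tup(6, S, M) = tup(X, tup(6, d, d), A).
Delete trivial equation tup(one, d, one) = tup(one, d, one).
Decompose tup/3: 6 = X,  S = tup(6, d, d),  M = A.
Bind X := 6; substituting into the one remaining equation that mentions X gives: f(f(T, pair(pair(6, 6), tup(one, 6, 6))), T) = f(f(pair(A, 6), M), R).
Bind S := tup(6, d, d); no other remaining equation mentions S.
Bind M := A; substituting into the remaining equation gives: f(f(T, pair(pair(6, 6), tup(one, 6, 6))), T) = f(f(pair(A, 6), A), R).
Decompose f/2: f(T, pair(pair(6, 6), tup(one, 6, 6))) = f(pair(A, 6), A),  T = R.
Decompose f/2: T = pair(A, 6),  pair(pair(6, 6), tup(one, 6, 6)) = A.
Bind T := pair(A, 6); substituting into the one remaining equation that mentions T gives: pair(A, 6) = R.
Bind A := pair(pair(6, 6), tup(one, 6, 6)); substituting into the remaining equation gives: pair(pair(pair(6, 6), tup(one, 6, 6)), 6) = R. Substituting into the earlier bindings gives M := pair(pair(6, 6), tup(one, 6, 6)), T := pair(pair(pair(6, 6), tup(one, 6, 6)), 6).
Bind R := pair(pair(pair(6, 6), tup(one, 6, 6)), 6).
MGU = { X := 6, S := tup(6, d, d), M := pair(pair(6, 6), tup(one, 6, 6)), T := pair(pair(pair(6, 6), tup(one, 6, 6)), 6), A := pair(pair(6, 6), tup(one, 6, 6)), R := pair(pair(pair(6, 6), tup(one, 6, 6)), 6) }, so A := pair(pair(6, 6), tup(one, 6, 6)).

pair(pair(6, 6), tup(one, 6, 6))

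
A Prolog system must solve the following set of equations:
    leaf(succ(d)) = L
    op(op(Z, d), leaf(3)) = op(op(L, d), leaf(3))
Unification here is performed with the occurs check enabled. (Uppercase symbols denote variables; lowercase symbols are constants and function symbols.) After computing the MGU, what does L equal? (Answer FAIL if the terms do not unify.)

leaf(succ(d))

Bind L := leaf(succ(d)); substituting into the remaining equation gives: op(op(Z, d), leaf(3)) = op(op(leaf(succ(d)), d), leaf(3)).
Decompose op/2: op(Z, d) = op(leaf(succ(d)), d),  leaf(3) = leaf(3).
Decompose op/2: Z = leaf(succ(d)),  d = d.
Bind Z := leaf(succ(d)); no other remaining equation mentions Z.
Delete trivial equation d = d.
Delete trivial equation leaf(3) = leaf(3).
MGU = { L = leaf(succ(d)), Z = leaf(succ(d)) }, so L = leaf(succ(d)).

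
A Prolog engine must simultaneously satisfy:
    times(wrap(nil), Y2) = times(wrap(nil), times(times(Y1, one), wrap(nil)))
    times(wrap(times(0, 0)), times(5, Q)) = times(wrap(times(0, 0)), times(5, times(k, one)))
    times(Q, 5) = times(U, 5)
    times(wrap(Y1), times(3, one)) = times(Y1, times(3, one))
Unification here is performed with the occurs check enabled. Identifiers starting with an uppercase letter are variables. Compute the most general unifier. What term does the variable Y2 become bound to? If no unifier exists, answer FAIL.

Decompose times/2: wrap(nil) = wrap(nil),  Y2 = times(times(Y1, one), wrap(nil)).
Delete trivial equation wrap(nil) = wrap(nil).
Bind Y2 := times(times(Y1, one), wrap(nil)); no other remaining equation mentions Y2.
Decompose times/2: wrap(times(0, 0)) = wrap(times(0, 0)),  times(5, Q) = times(5, times(k, one)).
Delete trivial equation wrap(times(0, 0)) = wrap(times(0, 0)).
Decompose times/2: 5 = 5,  Q = times(k, one).
Delete trivial equation 5 = 5.
Bind Q := times(k, one); substituting into the one remaining equation that mentions Q gives: times(times(k, one), 5) = times(U, 5).
Decompose times/2: times(k, one) = U,  5 = 5.
Bind U := times(k, one); no other remaining equation mentions U.
Delete trivial equation 5 = 5.
Decompose times/2: wrap(Y1) = Y1,  times(3, one) = times(3, one).
Occurs check fails: Y1 occurs in wrap(Y1); the equation Y1 = wrap(Y1) has no finite solution.

FAIL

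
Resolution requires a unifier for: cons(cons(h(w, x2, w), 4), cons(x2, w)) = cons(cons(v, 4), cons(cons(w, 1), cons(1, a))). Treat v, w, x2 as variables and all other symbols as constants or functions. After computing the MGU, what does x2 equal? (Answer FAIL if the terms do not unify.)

Decompose cons/2: cons(h(w, x2, w), 4) = cons(v, 4),  cons(x2, w) = cons(cons(w, 1), cons(1, a)).
Decompose cons/2: h(w, x2, w) = v,  4 = 4.
Bind v := h(w, x2, w); no other remaining equation mentions v.
Delete trivial equation 4 = 4.
Decompose cons/2: x2 = cons(w, 1),  w = cons(1, a).
Bind x2 := cons(w, 1); no other remaining equation mentions x2. Substituting into the earlier binding gives v := h(w, cons(w, 1), w).
Bind w := cons(1, a). Substituting into the earlier bindings gives v := h(cons(1, a), cons(cons(1, a), 1), cons(1, a)), x2 := cons(cons(1, a), 1).
MGU = { v -> h(cons(1, a), cons(cons(1, a), 1), cons(1, a)), x2 -> cons(cons(1, a), 1), w -> cons(1, a) }, so x2 -> cons(cons(1, a), 1).

cons(cons(1, a), 1)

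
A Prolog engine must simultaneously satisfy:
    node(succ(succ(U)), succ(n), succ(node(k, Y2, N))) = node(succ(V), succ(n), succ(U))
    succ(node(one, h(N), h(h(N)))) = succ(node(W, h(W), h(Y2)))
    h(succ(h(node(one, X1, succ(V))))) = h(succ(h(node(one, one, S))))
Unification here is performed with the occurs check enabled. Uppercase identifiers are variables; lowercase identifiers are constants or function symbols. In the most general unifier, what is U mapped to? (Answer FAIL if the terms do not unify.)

Decompose node/3: succ(succ(U)) = succ(V),  succ(n) = succ(n),  succ(node(k, Y2, N)) = succ(U).
Decompose succ/1: succ(U) = V.
Bind V := succ(U); substituting into the one remaining equation that mentions V gives: h(succ(h(node(one, X1, succ(succ(U)))))) = h(succ(h(node(one, one, S)))).
Delete trivial equation succ(n) = succ(n).
Decompose succ/1: node(k, Y2, N) = U.
Bind U := node(k, Y2, N); substituting into the one remaining equation that mentions U gives: h(succ(h(node(one, X1, succ(succ(node(k, Y2, N))))))) = h(succ(h(node(one, one, S)))). Substituting into the earlier binding gives V := succ(node(k, Y2, N)).
Decompose succ/1: node(one, h(N), h(h(N))) = node(W, h(W), h(Y2)).
Decompose node/3: one = W,  h(N) = h(W),  h(h(N)) = h(Y2).
Bind W := one; substituting into the one remaining equation that mentions W gives: h(N) = h(one).
Decompose h/1: N = one.
Bind N := one; substituting into the remaining equations gives: h(h(one)) = h(Y2),  h(succ(h(node(one, X1, succ(succ(node(k, Y2, one))))))) = h(succ(h(node(one, one, S)))). Substituting into the earlier bindings gives V := succ(node(k, Y2, one)), U := node(k, Y2, one).
Decompose h/1: h(one) = Y2.
Bind Y2 := h(one); substituting into the remaining equation gives: h(succ(h(node(one, X1, succ(succ(node(k, h(one), one))))))) = h(succ(h(node(one, one, S)))). Substituting into the earlier bindings gives V := succ(node(k, h(one), one)), U := node(k, h(one), one).
Decompose h/1: succ(h(node(one, X1, succ(succ(node(k, h(one), one)))))) = succ(h(node(one, one, S))).
Decompose succ/1: h(node(one, X1, succ(succ(node(k, h(one), one))))) = h(node(one, one, S)).
Decompose h/1: node(one, X1, succ(succ(node(k, h(one), one)))) = node(one, one, S).
Decompose node/3: one = one,  X1 = one,  succ(succ(node(k, h(one), one))) = S.
Delete trivial equation one = one.
Bind X1 := one; no other remaining equation mentions X1.
Bind S := succ(succ(node(k, h(one), one))).
MGU = { V -> succ(node(k, h(one), one)), U -> node(k, h(one), one), W -> one, N -> one, Y2 -> h(one), X1 -> one, S -> succ(succ(node(k, h(one), one))) }, so U -> node(k, h(one), one).

node(k, h(one), one)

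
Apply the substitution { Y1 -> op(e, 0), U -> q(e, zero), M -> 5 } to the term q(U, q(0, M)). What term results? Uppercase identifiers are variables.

q(q(e, zero), q(0, 5))

Replace each occurrence of U with q(e, zero).
Replace each occurrence of M with 5.
Result: q(q(e, zero), q(0, 5)).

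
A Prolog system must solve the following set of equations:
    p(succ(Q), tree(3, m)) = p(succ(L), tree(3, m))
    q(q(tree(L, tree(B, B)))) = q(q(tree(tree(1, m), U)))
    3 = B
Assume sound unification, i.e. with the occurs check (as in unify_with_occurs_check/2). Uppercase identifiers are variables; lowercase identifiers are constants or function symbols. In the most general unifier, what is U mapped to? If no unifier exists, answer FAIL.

tree(3, 3)

Decompose p/2: succ(Q) = succ(L),  tree(3, m) = tree(3, m).
Decompose succ/1: Q = L.
Bind Q := L; no other remaining equation mentions Q.
Delete trivial equation tree(3, m) = tree(3, m).
Decompose q/1: q(tree(L, tree(B, B))) = q(tree(tree(1, m), U)).
Decompose q/1: tree(L, tree(B, B)) = tree(tree(1, m), U).
Decompose tree/2: L = tree(1, m),  tree(B, B) = U.
Bind L := tree(1, m); no other remaining equation mentions L. Substituting into the earlier binding gives Q := tree(1, m).
Bind U := tree(B, B); no other remaining equation mentions U.
Bind B := 3. Substituting into the earlier binding gives U := tree(3, 3).
MGU = { Q -> tree(1, m), L -> tree(1, m), U -> tree(3, 3), B -> 3 }, so U -> tree(3, 3).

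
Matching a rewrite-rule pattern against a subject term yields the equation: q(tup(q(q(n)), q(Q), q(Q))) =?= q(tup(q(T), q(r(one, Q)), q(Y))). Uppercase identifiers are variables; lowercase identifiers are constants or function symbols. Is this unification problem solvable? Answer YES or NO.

NO

Decompose q/1: tup(q(q(n)), q(Q), q(Q)) =?= tup(q(T), q(r(one, Q)), q(Y)).
Decompose tup/3: q(q(n)) =?= q(T),  q(Q) =?= q(r(one, Q)),  q(Q) =?= q(Y).
Decompose q/1: q(n) =?= T.
Bind T := q(n); no other remaining equation mentions T.
Decompose q/1: Q =?= r(one, Q).
Occurs check fails: Q occurs in r(one, Q); the equation Q =?= r(one, Q) has no finite solution.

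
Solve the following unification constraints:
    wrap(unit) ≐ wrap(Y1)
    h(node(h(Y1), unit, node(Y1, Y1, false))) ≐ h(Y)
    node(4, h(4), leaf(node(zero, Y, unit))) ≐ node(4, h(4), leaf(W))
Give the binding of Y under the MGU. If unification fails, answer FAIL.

Decompose wrap/1: unit ≐ Y1.
Bind Y1 := unit; substituting into the one remaining equation that mentions Y1 gives: h(node(h(unit), unit, node(unit, unit, false))) ≐ h(Y).
Decompose h/1: node(h(unit), unit, node(unit, unit, false)) ≐ Y.
Bind Y := node(h(unit), unit, node(unit, unit, false)); substituting into the remaining equation gives: node(4, h(4), leaf(node(zero, node(h(unit), unit, node(unit, unit, false)), unit))) ≐ node(4, h(4), leaf(W)).
Decompose node/3: 4 ≐ 4,  h(4) ≐ h(4),  leaf(node(zero, node(h(unit), unit, node(unit, unit, false)), unit)) ≐ leaf(W).
Delete trivial equation 4 ≐ 4.
Delete trivial equation h(4) ≐ h(4).
Decompose leaf/1: node(zero, node(h(unit), unit, node(unit, unit, false)), unit) ≐ W.
Bind W := node(zero, node(h(unit), unit, node(unit, unit, false)), unit).
MGU = { Y1 -> unit, Y -> node(h(unit), unit, node(unit, unit, false)), W -> node(zero, node(h(unit), unit, node(unit, unit, false)), unit) }, so Y -> node(h(unit), unit, node(unit, unit, false)).

node(h(unit), unit, node(unit, unit, false))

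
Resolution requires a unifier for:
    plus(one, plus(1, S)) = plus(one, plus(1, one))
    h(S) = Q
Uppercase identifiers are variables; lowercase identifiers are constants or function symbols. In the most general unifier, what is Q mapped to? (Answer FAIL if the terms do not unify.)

h(one)

Decompose plus/2: one = one,  plus(1, S) = plus(1, one).
Delete trivial equation one = one.
Decompose plus/2: 1 = 1,  S = one.
Delete trivial equation 1 = 1.
Bind S := one; substituting into the remaining equation gives: h(one) = Q.
Bind Q := h(one).
MGU = { S ↦ one, Q ↦ h(one) }, so Q ↦ h(one).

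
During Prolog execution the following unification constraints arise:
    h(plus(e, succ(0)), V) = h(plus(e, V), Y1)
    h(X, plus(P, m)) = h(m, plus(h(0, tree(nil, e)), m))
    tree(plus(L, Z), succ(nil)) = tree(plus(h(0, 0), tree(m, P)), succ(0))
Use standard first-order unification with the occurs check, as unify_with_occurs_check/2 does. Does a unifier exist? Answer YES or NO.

NO

Decompose h/2: plus(e, succ(0)) = plus(e, V),  V = Y1.
Decompose plus/2: e = e,  succ(0) = V.
Delete trivial equation e = e.
Bind V := succ(0); substituting into the one remaining equation that mentions V gives: succ(0) = Y1.
Bind Y1 := succ(0); no other remaining equation mentions Y1.
Decompose h/2: X = m,  plus(P, m) = plus(h(0, tree(nil, e)), m).
Bind X := m; no other remaining equation mentions X.
Decompose plus/2: P = h(0, tree(nil, e)),  m = m.
Bind P := h(0, tree(nil, e)); substituting into the one remaining equation that mentions P gives: tree(plus(L, Z), succ(nil)) = tree(plus(h(0, 0), tree(m, h(0, tree(nil, e)))), succ(0)).
Delete trivial equation m = m.
Decompose tree/2: plus(L, Z) = plus(h(0, 0), tree(m, h(0, tree(nil, e)))),  succ(nil) = succ(0).
Decompose plus/2: L = h(0, 0),  Z = tree(m, h(0, tree(nil, e))).
Bind L := h(0, 0); no other remaining equation mentions L.
Bind Z := tree(m, h(0, tree(nil, e))); no other remaining equation mentions Z.
Decompose succ/1: nil = 0.
Clash: constants nil and 0 differ; no unifier exists.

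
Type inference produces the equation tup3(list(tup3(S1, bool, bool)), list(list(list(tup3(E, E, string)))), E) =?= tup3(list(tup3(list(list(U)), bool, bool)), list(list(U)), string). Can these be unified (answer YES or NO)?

YES

Decompose tup3/3: list(tup3(S1, bool, bool)) =?= list(tup3(list(list(U)), bool, bool)),  list(list(list(tup3(E, E, string)))) =?= list(list(U)),  E =?= string.
Decompose list/1: tup3(S1, bool, bool) =?= tup3(list(list(U)), bool, bool).
Decompose tup3/3: S1 =?= list(list(U)),  bool =?= bool,  bool =?= bool.
Bind S1 := list(list(U)); no other remaining equation mentions S1.
Delete trivial equation bool =?= bool.
Delete trivial equation bool =?= bool.
Decompose list/1: list(list(tup3(E, E, string))) =?= list(U).
Decompose list/1: list(tup3(E, E, string)) =?= U.
Bind U := list(tup3(E, E, string)); no other remaining equation mentions U. Substituting into the earlier binding gives S1 := list(list(list(tup3(E, E, string)))).
Bind E := string. Substituting into the earlier bindings gives S1 := list(list(list(tup3(string, string, string)))), U := list(tup3(string, string, string)).
No equations remain and no clash or occurs-check failure arose, so a unifier exists.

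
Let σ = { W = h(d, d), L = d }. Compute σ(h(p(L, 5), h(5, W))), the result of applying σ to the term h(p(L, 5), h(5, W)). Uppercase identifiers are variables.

Replace each occurrence of W with h(d, d).
Replace each occurrence of L with d.
Result: h(p(d, 5), h(5, h(d, d))).

h(p(d, 5), h(5, h(d, d)))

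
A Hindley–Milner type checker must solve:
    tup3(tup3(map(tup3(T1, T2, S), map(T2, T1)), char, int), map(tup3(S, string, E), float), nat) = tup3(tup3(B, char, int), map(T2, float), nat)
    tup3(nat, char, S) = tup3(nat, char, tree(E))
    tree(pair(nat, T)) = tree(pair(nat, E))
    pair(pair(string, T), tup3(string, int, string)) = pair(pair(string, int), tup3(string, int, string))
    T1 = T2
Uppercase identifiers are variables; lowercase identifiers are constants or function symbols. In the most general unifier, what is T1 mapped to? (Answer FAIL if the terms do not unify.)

Decompose tup3/3: tup3(map(tup3(T1, T2, S), map(T2, T1)), char, int) = tup3(B, char, int),  map(tup3(S, string, E), float) = map(T2, float),  nat = nat.
Decompose tup3/3: map(tup3(T1, T2, S), map(T2, T1)) = B,  char = char,  int = int.
Bind B := map(tup3(T1, T2, S), map(T2, T1)); no other remaining equation mentions B.
Delete trivial equation char = char.
Delete trivial equation int = int.
Decompose map/2: tup3(S, string, E) = T2,  float = float.
Bind T2 := tup3(S, string, E); substituting into the one remaining equation that mentions T2 gives: T1 = tup3(S, string, E). Substituting into the earlier binding gives B := map(tup3(T1, tup3(S, string, E), S), map(tup3(S, string, E), T1)).
Delete trivial equation float = float.
Delete trivial equation nat = nat.
Decompose tup3/3: nat = nat,  char = char,  S = tree(E).
Delete trivial equation nat = nat.
Delete trivial equation char = char.
Bind S := tree(E); substituting into the one remaining equation that mentions S gives: T1 = tup3(tree(E), string, E). Substituting into the earlier bindings gives B := map(tup3(T1, tup3(tree(E), string, E), tree(E)), map(tup3(tree(E), string, E), T1)), T2 := tup3(tree(E), string, E).
Decompose tree/1: pair(nat, T) = pair(nat, E).
Decompose pair/2: nat = nat,  T = E.
Delete trivial equation nat = nat.
Bind T := E; substituting into the one remaining equation that mentions T gives: pair(pair(string, E), tup3(string, int, string)) = pair(pair(string, int), tup3(string, int, string)).
Decompose pair/2: pair(string, E) = pair(string, int),  tup3(string, int, string) = tup3(string, int, string).
Decompose pair/2: string = string,  E = int.
Delete trivial equation string = string.
Bind E := int; substituting into the one remaining equation that mentions E gives: T1 = tup3(tree(int), string, int). Substituting into the earlier bindings gives B := map(tup3(T1, tup3(tree(int), string, int), tree(int)), map(tup3(tree(int), string, int), T1)), T2 := tup3(tree(int), string, int), S := tree(int), T := int.
Delete trivial equation tup3(string, int, string) = tup3(string, int, string).
Bind T1 := tup3(tree(int), string, int). Substituting into the earlier binding gives B := map(tup3(tup3(tree(int), string, int), tup3(tree(int), string, int), tree(int)), map(tup3(tree(int), string, int), tup3(tree(int), string, int))).
MGU = { B -> map(tup3(tup3(tree(int), string, int), tup3(tree(int), string, int), tree(int)), map(tup3(tree(int), string, int), tup3(tree(int), string, int))), T2 -> tup3(tree(int), string, int), S -> tree(int), T -> int, E -> int, T1 -> tup3(tree(int), string, int) }, so T1 -> tup3(tree(int), string, int).

tup3(tree(int), string, int)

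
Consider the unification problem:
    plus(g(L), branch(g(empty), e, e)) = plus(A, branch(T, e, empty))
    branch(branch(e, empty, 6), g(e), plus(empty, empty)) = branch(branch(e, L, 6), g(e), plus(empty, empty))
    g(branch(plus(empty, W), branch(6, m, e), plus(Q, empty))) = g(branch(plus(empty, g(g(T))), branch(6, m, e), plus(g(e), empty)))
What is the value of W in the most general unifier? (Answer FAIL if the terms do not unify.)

FAIL

Decompose plus/2: g(L) = A,  branch(g(empty), e, e) = branch(T, e, empty).
Bind A := g(L); no other remaining equation mentions A.
Decompose branch/3: g(empty) = T,  e = e,  e = empty.
Bind T := g(empty); substituting into the one remaining equation that mentions T gives: g(branch(plus(empty, W), branch(6, m, e), plus(Q, empty))) = g(branch(plus(empty, g(g(g(empty)))), branch(6, m, e), plus(g(e), empty))).
Delete trivial equation e = e.
Clash: constants e and empty differ; no unifier exists.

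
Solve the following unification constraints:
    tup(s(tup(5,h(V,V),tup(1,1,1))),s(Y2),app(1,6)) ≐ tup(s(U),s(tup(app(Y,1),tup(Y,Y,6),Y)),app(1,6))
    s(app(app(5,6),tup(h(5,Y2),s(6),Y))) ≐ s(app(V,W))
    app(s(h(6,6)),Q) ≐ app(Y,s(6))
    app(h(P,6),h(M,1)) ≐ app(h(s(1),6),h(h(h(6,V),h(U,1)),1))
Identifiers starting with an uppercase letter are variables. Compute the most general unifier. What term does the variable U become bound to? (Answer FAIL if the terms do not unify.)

tup(5,h(app(5,6),app(5,6)),tup(1,1,1))

Decompose tup/3: s(tup(5,h(V,V),tup(1,1,1))) ≐ s(U),  s(Y2) ≐ s(tup(app(Y,1),tup(Y,Y,6),Y)),  app(1,6) ≐ app(1,6).
Decompose s/1: tup(5,h(V,V),tup(1,1,1)) ≐ U.
Bind U := tup(5,h(V,V),tup(1,1,1)); substituting into the one remaining equation that mentions U gives: app(h(P,6),h(M,1)) ≐ app(h(s(1),6),h(h(h(6,V),h(tup(5,h(V,V),tup(1,1,1)),1)),1)).
Decompose s/1: Y2 ≐ tup(app(Y,1),tup(Y,Y,6),Y).
Bind Y2 := tup(app(Y,1),tup(Y,Y,6),Y); substituting into the one remaining equation that mentions Y2 gives: s(app(app(5,6),tup(h(5,tup(app(Y,1),tup(Y,Y,6),Y)),s(6),Y))) ≐ s(app(V,W)).
Delete trivial equation app(1,6) ≐ app(1,6).
Decompose s/1: app(app(5,6),tup(h(5,tup(app(Y,1),tup(Y,Y,6),Y)),s(6),Y)) ≐ app(V,W).
Decompose app/2: app(5,6) ≐ V,  tup(h(5,tup(app(Y,1),tup(Y,Y,6),Y)),s(6),Y) ≐ W.
Bind V := app(5,6); substituting into the one remaining equation that mentions V gives: app(h(P,6),h(M,1)) ≐ app(h(s(1),6),h(h(h(6,app(5,6)),h(tup(5,h(app(5,6),app(5,6)),tup(1,1,1)),1)),1)). Substituting into the earlier binding gives U := tup(5,h(app(5,6),app(5,6)),tup(1,1,1)).
Bind W := tup(h(5,tup(app(Y,1),tup(Y,Y,6),Y)),s(6),Y); no other remaining equation mentions W.
Decompose app/2: s(h(6,6)) ≐ Y,  Q ≐ s(6).
Bind Y := s(h(6,6)); no other remaining equation mentions Y. Substituting into the earlier bindings gives Y2 := tup(app(s(h(6,6)),1),tup(s(h(6,6)),s(h(6,6)),6),s(h(6,6))), W := tup(h(5,tup(app(s(h(6,6)),1),tup(s(h(6,6)),s(h(6,6)),6),s(h(6,6)))),s(6),s(h(6,6))).
Bind Q := s(6); no other remaining equation mentions Q.
Decompose app/2: h(P,6) ≐ h(s(1),6),  h(M,1) ≐ h(h(h(6,app(5,6)),h(tup(5,h(app(5,6),app(5,6)),tup(1,1,1)),1)),1).
Decompose h/2: P ≐ s(1),  6 ≐ 6.
Bind P := s(1); no other remaining equation mentions P.
Delete trivial equation 6 ≐ 6.
Decompose h/2: M ≐ h(h(6,app(5,6)),h(tup(5,h(app(5,6),app(5,6)),tup(1,1,1)),1)),  1 ≐ 1.
Bind M := h(h(6,app(5,6)),h(tup(5,h(app(5,6),app(5,6)),tup(1,1,1)),1)); no other remaining equation mentions M.
Delete trivial equation 1 ≐ 1.
MGU = { U := tup(5,h(app(5,6),app(5,6)),tup(1,1,1)), Y2 := tup(app(s(h(6,6)),1),tup(s(h(6,6)),s(h(6,6)),6),s(h(6,6))), V := app(5,6), W := tup(h(5,tup(app(s(h(6,6)),1),tup(s(h(6,6)),s(h(6,6)),6),s(h(6,6)))),s(6),s(h(6,6))), Y := s(h(6,6)), Q := s(6), P := s(1), M := h(h(6,app(5,6)),h(tup(5,h(app(5,6),app(5,6)),tup(1,1,1)),1)) }, so U := tup(5,h(app(5,6),app(5,6)),tup(1,1,1)).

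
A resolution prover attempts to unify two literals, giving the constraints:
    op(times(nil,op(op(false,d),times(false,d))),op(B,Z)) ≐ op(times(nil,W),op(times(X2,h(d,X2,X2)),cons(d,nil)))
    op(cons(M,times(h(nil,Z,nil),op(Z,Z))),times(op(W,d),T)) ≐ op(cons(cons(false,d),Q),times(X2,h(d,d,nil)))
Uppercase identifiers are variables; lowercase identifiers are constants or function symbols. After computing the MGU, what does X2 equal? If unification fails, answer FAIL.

op(op(op(false,d),times(false,d)),d)

Decompose op/2: times(nil,op(op(false,d),times(false,d))) ≐ times(nil,W),  op(B,Z) ≐ op(times(X2,h(d,X2,X2)),cons(d,nil)).
Decompose times/2: nil ≐ nil,  op(op(false,d),times(false,d)) ≐ W.
Delete trivial equation nil ≐ nil.
Bind W := op(op(false,d),times(false,d)); substituting into the one remaining equation that mentions W gives: op(cons(M,times(h(nil,Z,nil),op(Z,Z))),times(op(op(op(false,d),times(false,d)),d),T)) ≐ op(cons(cons(false,d),Q),times(X2,h(d,d,nil))).
Decompose op/2: B ≐ times(X2,h(d,X2,X2)),  Z ≐ cons(d,nil).
Bind B := times(X2,h(d,X2,X2)); no other remaining equation mentions B.
Bind Z := cons(d,nil); substituting into the remaining equation gives: op(cons(M,times(h(nil,cons(d,nil),nil),op(cons(d,nil),cons(d,nil)))),times(op(op(op(false,d),times(false,d)),d),T)) ≐ op(cons(cons(false,d),Q),times(X2,h(d,d,nil))).
Decompose op/2: cons(M,times(h(nil,cons(d,nil),nil),op(cons(d,nil),cons(d,nil)))) ≐ cons(cons(false,d),Q),  times(op(op(op(false,d),times(false,d)),d),T) ≐ times(X2,h(d,d,nil)).
Decompose cons/2: M ≐ cons(false,d),  times(h(nil,cons(d,nil),nil),op(cons(d,nil),cons(d,nil))) ≐ Q.
Bind M := cons(false,d); no other remaining equation mentions M.
Bind Q := times(h(nil,cons(d,nil),nil),op(cons(d,nil),cons(d,nil))); no other remaining equation mentions Q.
Decompose times/2: op(op(op(false,d),times(false,d)),d) ≐ X2,  T ≐ h(d,d,nil).
Bind X2 := op(op(op(false,d),times(false,d)),d); no other remaining equation mentions X2. Substituting into the earlier binding gives B := times(op(op(op(false,d),times(false,d)),d),h(d,op(op(op(false,d),times(false,d)),d),op(op(op(false,d),times(false,d)),d))).
Bind T := h(d,d,nil).
MGU = { W := op(op(false,d),times(false,d)), B := times(op(op(op(false,d),times(false,d)),d),h(d,op(op(op(false,d),times(false,d)),d),op(op(op(false,d),times(false,d)),d))), Z := cons(d,nil), M := cons(false,d), Q := times(h(nil,cons(d,nil),nil),op(cons(d,nil),cons(d,nil))), X2 := op(op(op(false,d),times(false,d)),d), T := h(d,d,nil) }, so X2 := op(op(op(false,d),times(false,d)),d).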